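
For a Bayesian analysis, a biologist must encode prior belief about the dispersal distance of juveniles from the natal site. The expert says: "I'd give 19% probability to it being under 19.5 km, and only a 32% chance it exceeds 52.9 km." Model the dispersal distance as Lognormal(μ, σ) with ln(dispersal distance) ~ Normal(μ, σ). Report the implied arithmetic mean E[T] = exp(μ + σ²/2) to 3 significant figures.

If T ~ Lognormal(μ,σ) then ln T ~ Normal(μ,σ), so the p-quantile of ln T is μ + z_p·σ.
ln(19.5) = 2.97 and ln(52.9) = 3.968; z_{0.19} = -0.8779, z_{0.68} = 0.4677.
σ = (3.968 − 2.97)/(0.4677 − (-0.8779)) = 0.742.
μ = 2.97 − (-0.8779)·0.742 = 3.622.
E[T] = exp(μ + σ²/2) = exp(3.622 + 0.2750) = 49.2 km.

E[T] ≈ 49.2 km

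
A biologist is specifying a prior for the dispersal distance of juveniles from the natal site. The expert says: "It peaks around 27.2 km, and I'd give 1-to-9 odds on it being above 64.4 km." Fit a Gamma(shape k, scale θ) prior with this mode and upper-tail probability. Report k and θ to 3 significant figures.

k ≈ 3.59, θ ≈ 10.5

Gamma(k,θ) with k>1 has mode (k−1)θ, so θ = 27.2/(k−1).
Need P(X < 64.4) = 0.9 with θ tied to k this way. Start at k = 2, θ = 27.2: P(X<64.4) ≈ 0.684.
Too low — raise k to concentrate. Iterating converges to k ≈ 3.59.
Then θ = 27.2/(3.59−1) ≈ 10.5.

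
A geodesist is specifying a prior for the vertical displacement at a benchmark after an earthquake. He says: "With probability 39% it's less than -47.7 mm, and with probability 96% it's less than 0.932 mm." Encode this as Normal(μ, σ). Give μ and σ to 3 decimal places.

μ = -41.008, σ = 23.957

The p-quantile of Normal(μ,σ) is μ + z_p·σ, with z_{0.39} = -0.2793 and z_{0.96} = 1.751.
Eliminate σ: μ = (z₂·x₁ − z₁·x₂)/(z₂ − z₁) = (1.751·-47.7 − (-0.2793)·0.932)/2.03 = -41.008.
Then σ = (x₂ − x₁)/(z₂ − z₁) = (0.932 − -47.7)/2.03 = 23.957.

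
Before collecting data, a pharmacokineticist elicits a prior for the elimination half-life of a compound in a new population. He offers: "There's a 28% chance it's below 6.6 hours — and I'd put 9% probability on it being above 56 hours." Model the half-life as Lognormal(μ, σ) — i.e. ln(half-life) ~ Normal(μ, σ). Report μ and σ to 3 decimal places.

If T ~ Lognormal(μ,σ) then ln T ~ Normal(μ,σ), so the p-quantile of ln T is μ + z_p·σ.
ln(6.6) = 1.887 and ln(56) = 4.025; z_{0.28} = -0.5828, z_{0.91} = 1.341.
σ = (4.025 − 1.887)/(1.341 − (-0.5828)) = 1.112.
μ = 1.887 − (-0.5828)·1.112 = 2.535.

μ ≈ 2.535, σ ≈ 1.112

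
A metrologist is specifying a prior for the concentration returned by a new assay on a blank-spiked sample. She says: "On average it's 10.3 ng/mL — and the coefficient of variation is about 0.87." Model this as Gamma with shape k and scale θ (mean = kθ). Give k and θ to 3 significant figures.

For Gamma(k, scale θ): mean = kθ, variance = kθ², so CV = 1/√k.
CV = 0.87, hence k = 1/CV² = 1.32.
Then θ = mean/k = 10.3/1.32 = 7.8.

k ≈ 1.32, θ ≈ 7.8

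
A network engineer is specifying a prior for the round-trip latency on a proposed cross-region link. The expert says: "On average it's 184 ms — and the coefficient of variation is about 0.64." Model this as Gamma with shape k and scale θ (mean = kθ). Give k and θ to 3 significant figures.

k ≈ 2.44, θ ≈ 75.4

For Gamma(k, scale θ): mean = kθ, variance = kθ², so CV = 1/√k.
CV = 0.64, hence k = 1/CV² = 2.44.
Then θ = mean/k = 184/2.44 = 75.4.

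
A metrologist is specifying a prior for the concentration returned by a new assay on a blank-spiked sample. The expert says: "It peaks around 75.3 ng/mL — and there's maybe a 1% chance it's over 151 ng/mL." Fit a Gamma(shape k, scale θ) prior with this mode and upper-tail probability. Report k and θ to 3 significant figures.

Gamma(k,θ) with k>1 has mode (k−1)θ, so θ = 75.3/(k−1).
Need P(X < 151) = 0.99 with θ tied to k this way. Start at k = 2, θ = 75.3: P(X<151) ≈ 0.595.
Too low — raise k to concentrate. Iterating converges to k ≈ 11.1.
Then θ = 75.3/(11.1−1) ≈ 7.43.

k ≈ 11.1, θ ≈ 7.43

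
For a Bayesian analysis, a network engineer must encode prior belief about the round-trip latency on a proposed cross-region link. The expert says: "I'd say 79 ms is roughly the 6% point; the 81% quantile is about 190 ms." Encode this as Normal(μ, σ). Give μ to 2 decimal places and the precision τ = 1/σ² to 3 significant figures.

The p-quantile of Normal(μ,σ) is μ + z_p·σ, with z_{0.06} = -1.555 and z_{0.81} = 0.8779.
Eliminate σ: μ = (z₂·x₁ − z₁·x₂)/(z₂ − z₁) = (0.8779·79 − (-1.555)·190)/2.433 = 149.94.
Then σ = (x₂ − x₁)/(z₂ − z₁) = (190 − 79)/2.433 = 45.63.
Precision τ = 1/σ² = 1/45.63² = 0.00048.

μ = 149.94, τ = 0.00048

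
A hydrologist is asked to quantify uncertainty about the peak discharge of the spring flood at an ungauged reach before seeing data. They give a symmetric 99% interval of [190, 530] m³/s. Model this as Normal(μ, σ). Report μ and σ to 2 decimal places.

μ = 360.00, σ = 66.00

A symmetric 99% interval runs μ ± z·σ with z = 2.576.
Half-width = 170, so σ = 170/2.576 = 66.00.
μ is the interval midpoint, 360.00.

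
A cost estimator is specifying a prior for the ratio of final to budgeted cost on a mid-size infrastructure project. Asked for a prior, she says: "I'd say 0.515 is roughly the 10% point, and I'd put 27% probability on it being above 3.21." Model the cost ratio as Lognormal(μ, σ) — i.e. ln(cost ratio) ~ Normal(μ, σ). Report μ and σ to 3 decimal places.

μ ≈ 0.574, σ ≈ 0.966

If T ~ Lognormal(μ,σ) then ln T ~ Normal(μ,σ), so the p-quantile of ln T is μ + z_p·σ.
ln(0.515) = -0.6636 and ln(3.21) = 1.166; z_{0.1} = -1.282, z_{0.73} = 0.6128.
σ = (1.166 − -0.6636)/(0.6128 − (-1.282)) = 0.966.
μ = -0.6636 − (-1.282)·0.966 = 0.574.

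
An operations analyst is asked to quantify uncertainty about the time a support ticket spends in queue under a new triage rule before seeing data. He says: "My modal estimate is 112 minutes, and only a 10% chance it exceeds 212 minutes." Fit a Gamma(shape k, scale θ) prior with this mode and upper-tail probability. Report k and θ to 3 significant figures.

k ≈ 5.69, θ ≈ 23.9

Gamma(k,θ) with k>1 has mode (k−1)θ, so θ = 112/(k−1).
Need P(X < 212) = 0.9 with θ tied to k this way. Start at k = 2, θ = 112: P(X<212) ≈ 0.564.
Too low — raise k to concentrate. Iterating converges to k ≈ 5.69.
Then θ = 112/(5.69−1) ≈ 23.9.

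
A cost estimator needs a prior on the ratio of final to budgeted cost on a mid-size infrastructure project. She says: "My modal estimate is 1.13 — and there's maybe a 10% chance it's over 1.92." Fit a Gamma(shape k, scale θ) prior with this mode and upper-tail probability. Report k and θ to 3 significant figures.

k ≈ 7.74, θ ≈ 0.168

Gamma(k,θ) with k>1 has mode (k−1)θ, so θ = 1.13/(k−1).
Need P(X < 1.92) = 0.9 with θ tied to k this way. Start at k = 2, θ = 1.13: P(X<1.92) ≈ 0.506.
Too low — raise k to concentrate. Iterating converges to k ≈ 7.74.
Then θ = 1.13/(7.74−1) ≈ 0.168.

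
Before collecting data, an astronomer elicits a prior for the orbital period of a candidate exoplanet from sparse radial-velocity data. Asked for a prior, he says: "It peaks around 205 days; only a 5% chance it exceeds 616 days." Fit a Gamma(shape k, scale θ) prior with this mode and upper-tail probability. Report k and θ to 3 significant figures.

k ≈ 3.19, θ ≈ 93.7

Gamma(k,θ) with k>1 has mode (k−1)θ, so θ = 205/(k−1).
Need P(X < 616) = 0.95 with θ tied to k this way. Start at k = 2, θ = 205: P(X<616) ≈ 0.802.
Too low — raise k to concentrate. Iterating converges to k ≈ 3.19.
Then θ = 205/(3.19−1) ≈ 93.7.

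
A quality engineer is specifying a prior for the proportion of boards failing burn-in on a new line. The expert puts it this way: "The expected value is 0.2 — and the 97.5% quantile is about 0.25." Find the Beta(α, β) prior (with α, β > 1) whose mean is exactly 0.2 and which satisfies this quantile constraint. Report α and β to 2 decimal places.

α ≈ 53.28, β ≈ 213.14

With mean 0.2 fixed, write α = 0.2s, β = 0.8s where s = α+β.
Need P(θ < 0.25) = 0.975 under Beta(0.2s, 0.8s). Normal approximation: (q−m)/√(m(1−m)/s) ≈ z_{0.975} = 1.96, so s ≈ 0.2·0.8·(1.96)²/(0.25−0.2)² = 245.9.
At s = 245.9: P(θ<0.25) ≈ 0.970. Adjusting to match 0.975 gives s ≈ 266.42.
So α = 0.2·266.42 ≈ 53.28, β = 0.8·266.42 ≈ 213.14.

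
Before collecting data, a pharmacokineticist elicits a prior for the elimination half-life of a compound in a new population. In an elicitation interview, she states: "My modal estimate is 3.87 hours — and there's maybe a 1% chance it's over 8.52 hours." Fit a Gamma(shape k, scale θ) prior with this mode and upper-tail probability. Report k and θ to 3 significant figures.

Gamma(k,θ) with k>1 has mode (k−1)θ, so θ = 3.87/(k−1).
Need P(X < 8.52) = 0.99 with θ tied to k this way. Start at k = 2, θ = 3.87: P(X<8.52) ≈ 0.646.
Too low — raise k to concentrate. Iterating converges to k ≈ 8.74.
Then θ = 3.87/(8.74−1) ≈ 0.5.

k ≈ 8.74, θ ≈ 0.5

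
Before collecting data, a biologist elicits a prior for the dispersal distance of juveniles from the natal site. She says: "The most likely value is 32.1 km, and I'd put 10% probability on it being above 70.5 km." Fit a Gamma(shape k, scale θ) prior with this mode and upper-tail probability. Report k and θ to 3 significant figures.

k ≈ 4.11, θ ≈ 10.3

Gamma(k,θ) with k>1 has mode (k−1)θ, so θ = 32.1/(k−1).
Need P(X < 70.5) = 0.9 with θ tied to k this way. Start at k = 2, θ = 32.1: P(X<70.5) ≈ 0.645.
Too low — raise k to concentrate. Iterating converges to k ≈ 4.11.
Then θ = 32.1/(4.11−1) ≈ 10.3.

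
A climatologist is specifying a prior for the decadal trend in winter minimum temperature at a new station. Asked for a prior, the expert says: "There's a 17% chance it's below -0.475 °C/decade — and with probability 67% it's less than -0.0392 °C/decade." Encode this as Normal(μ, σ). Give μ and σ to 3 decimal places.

μ = -0.177, σ = 0.313

For Normal(μ,σ), the p-quantile is μ + z_p·σ. Here z_{0.17} = -0.9542, z_{0.67} = 0.4399.
So -0.475 = μ − 0.9542σ and -0.0392 = μ + 0.4399σ.
Subtracting: σ = (-0.0392 − -0.475)/(0.4399 − (-0.9542)) = 0.313.
Then μ = -0.475 − (-0.9542)·0.313 = -0.177.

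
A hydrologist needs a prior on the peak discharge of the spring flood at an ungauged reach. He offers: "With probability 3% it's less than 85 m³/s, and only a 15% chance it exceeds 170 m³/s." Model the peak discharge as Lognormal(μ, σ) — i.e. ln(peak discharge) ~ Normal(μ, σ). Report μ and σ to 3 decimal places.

If T ~ Lognormal(μ,σ) then ln T ~ Normal(μ,σ), so the p-quantile of ln T is μ + z_p·σ.
ln(85) = 4.443 and ln(170) = 5.136; z_{0.03} = -1.881, z_{0.85} = 1.036.
σ = (5.136 − 4.443)/(1.036 − (-1.881)) = 0.238.
μ = 4.443 − (-1.881)·0.238 = 4.890.

μ ≈ 4.890, σ ≈ 0.238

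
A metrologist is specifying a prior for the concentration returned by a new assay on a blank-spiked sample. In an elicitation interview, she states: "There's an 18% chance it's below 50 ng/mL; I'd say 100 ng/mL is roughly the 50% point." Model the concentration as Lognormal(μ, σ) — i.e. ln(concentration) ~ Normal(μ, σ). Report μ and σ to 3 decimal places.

μ ≈ 4.605, σ ≈ 0.757

If T ~ Lognormal(μ,σ) then ln T ~ Normal(μ,σ), so the p-quantile of ln T is μ + z_p·σ.
ln(50) = 3.912 and ln(100) = 4.605; z_{0.18} = -0.9154, z_{0.5} = 0.
σ = (4.605 − 3.912)/(0 − (-0.9154)) = 0.757.
μ = 3.912 − (-0.9154)·0.757 = 4.605.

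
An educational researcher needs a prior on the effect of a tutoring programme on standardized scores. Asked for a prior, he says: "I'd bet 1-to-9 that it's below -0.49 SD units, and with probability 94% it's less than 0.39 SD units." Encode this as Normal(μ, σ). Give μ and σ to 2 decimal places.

μ = -0.09, σ = 0.31

The p-quantile of Normal(μ,σ) is μ + z_p·σ, with z_{0.1} = -1.282 and z_{0.94} = 1.555.
Eliminate σ: μ = (z₂·x₁ − z₁·x₂)/(z₂ − z₁) = (1.555·-0.49 − (-1.282)·0.39)/2.836 = -0.09.
Then σ = (x₂ − x₁)/(z₂ − z₁) = (0.39 − -0.49)/2.836 = 0.31.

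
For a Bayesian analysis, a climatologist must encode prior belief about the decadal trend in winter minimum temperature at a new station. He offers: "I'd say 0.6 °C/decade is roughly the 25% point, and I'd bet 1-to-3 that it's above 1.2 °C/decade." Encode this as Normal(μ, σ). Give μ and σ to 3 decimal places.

For Normal(μ,σ), the p-quantile is μ + z_p·σ. Here z_{0.25} = -0.6745, z_{0.75} = 0.6745.
So 0.6 = μ − 0.6745σ and 1.2 = μ + 0.6745σ.
Subtracting: σ = (1.2 − 0.6)/(0.6745 − (-0.6745)) = 0.445.
Then μ = 0.6 − (-0.6745)·0.445 = 0.900.

μ = 0.900, σ = 0.445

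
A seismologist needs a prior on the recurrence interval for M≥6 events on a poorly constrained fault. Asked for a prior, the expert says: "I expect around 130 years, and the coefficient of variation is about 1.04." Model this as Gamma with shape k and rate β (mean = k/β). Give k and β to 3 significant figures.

k ≈ 0.925, β ≈ 0.00711

For Gamma(k, rate β): mean = k/β, variance = k/β², so CV = 1/√k.
CV = 1.04, hence k = 1/CV² = 0.925.
Then β = k/mean = 0.925/130 = 0.00711.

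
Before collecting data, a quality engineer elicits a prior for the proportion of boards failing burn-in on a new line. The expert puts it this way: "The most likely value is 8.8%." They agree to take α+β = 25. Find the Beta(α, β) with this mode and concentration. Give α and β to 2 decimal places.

α = 3.02, β = 21.98

For α,β > 1 the Beta mode is (α−1)/(α+β−2). With α+β = 25, the mode is (α−1)/23.
Set (α−1)/23 = 0.088 → α = 1 + 0.088·23 = 3.02.
β = 25 − α = 21.98.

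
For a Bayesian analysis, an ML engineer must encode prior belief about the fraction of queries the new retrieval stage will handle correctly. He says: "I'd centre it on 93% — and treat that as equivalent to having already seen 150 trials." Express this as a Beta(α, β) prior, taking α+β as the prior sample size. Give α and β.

α = 139.5, β = 10.5

Under the effective-sample-size interpretation, Beta(α, β) has prior mean α/(α+β) and prior sample size α+β.
So α+β = 150 and α/(α+β) = 0.93, giving α = 0.93·150 = 139.5 and β = 150 − 139.5 = 10.5.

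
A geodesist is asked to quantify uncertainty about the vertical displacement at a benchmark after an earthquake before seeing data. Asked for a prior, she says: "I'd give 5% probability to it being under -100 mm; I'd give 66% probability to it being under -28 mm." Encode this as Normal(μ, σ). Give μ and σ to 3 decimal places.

μ = -42.435, σ = 34.997

The p-quantile of Normal(μ,σ) is μ + z_p·σ, with z_{0.05} = -1.645 and z_{0.66} = 0.4125.
Eliminate σ: μ = (z₂·x₁ − z₁·x₂)/(z₂ − z₁) = (0.4125·-100 − (-1.645)·-28)/2.057 = -42.435.
Then σ = (x₂ − x₁)/(z₂ − z₁) = (-28 − -100)/2.057 = 34.997.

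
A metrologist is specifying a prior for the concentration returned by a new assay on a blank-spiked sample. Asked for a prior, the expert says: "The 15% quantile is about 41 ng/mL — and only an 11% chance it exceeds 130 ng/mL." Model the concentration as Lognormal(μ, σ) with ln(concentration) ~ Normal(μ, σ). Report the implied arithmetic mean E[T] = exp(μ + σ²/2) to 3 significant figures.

If T ~ Lognormal(μ,σ) then ln T ~ Normal(μ,σ), so the p-quantile of ln T is μ + z_p·σ.
ln(41) = 3.714 and ln(130) = 4.868; z_{0.15} = -1.036, z_{0.89} = 1.227.
σ = (4.868 − 3.714)/(1.227 − (-1.036)) = 0.510.
μ = 3.714 − (-1.036)·0.510 = 4.242.
E[T] = exp(μ + σ²/2) = exp(4.242 + 0.1300) = 79.2 ng/mL.

E[T] ≈ 79.2 ng/mL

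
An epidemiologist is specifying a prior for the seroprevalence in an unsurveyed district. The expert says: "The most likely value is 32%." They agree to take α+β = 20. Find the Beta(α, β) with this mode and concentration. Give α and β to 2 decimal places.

α = 6.76, β = 13.24

For α,β > 1 the Beta mode is (α−1)/(α+β−2). With α+β = 20, the mode is (α−1)/18.
Set (α−1)/18 = 0.32 → α = 1 + 0.32·18 = 6.76.
β = 20 − α = 13.24.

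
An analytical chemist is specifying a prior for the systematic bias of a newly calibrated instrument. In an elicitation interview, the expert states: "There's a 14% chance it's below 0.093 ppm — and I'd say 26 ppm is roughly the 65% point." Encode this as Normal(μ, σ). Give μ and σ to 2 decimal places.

For Normal(μ,σ), the p-quantile is μ + z_p·σ. Here z_{0.14} = -1.08, z_{0.65} = 0.3853.
So 0.093 = μ − 1.08σ and 26 = μ + 0.3853σ.
Subtracting: σ = (26 − 0.093)/(0.3853 − (-1.08)) = 17.68.
Then μ = 0.093 − (-1.08)·17.68 = 19.19.

μ = 19.19, σ = 17.68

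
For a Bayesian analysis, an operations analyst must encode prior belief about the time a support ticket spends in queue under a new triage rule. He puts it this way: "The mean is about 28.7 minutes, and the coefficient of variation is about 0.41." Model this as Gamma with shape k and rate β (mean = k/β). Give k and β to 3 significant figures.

For Gamma(k, rate β): mean = k/β, variance = k/β², so CV = 1/√k.
CV = 0.41, hence k = 1/CV² = 5.95.
Then β = k/mean = 5.95/28.7 = 0.207.

k ≈ 5.95, β ≈ 0.207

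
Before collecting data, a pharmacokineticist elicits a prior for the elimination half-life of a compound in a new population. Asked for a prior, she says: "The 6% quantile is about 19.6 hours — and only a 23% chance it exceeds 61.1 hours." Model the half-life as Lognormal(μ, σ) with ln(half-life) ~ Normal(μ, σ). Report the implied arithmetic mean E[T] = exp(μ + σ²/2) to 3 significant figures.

If T ~ Lognormal(μ,σ) then ln T ~ Normal(μ,σ), so the p-quantile of ln T is μ + z_p·σ.
ln(19.6) = 2.976 and ln(61.1) = 4.113; z_{0.06} = -1.555, z_{0.77} = 0.7388.
σ = (4.113 − 2.976)/(0.7388 − (-1.555)) = 0.496.
μ = 2.976 − (-1.555)·0.496 = 3.746.
E[T] = exp(μ + σ²/2) = exp(3.746 + 0.1229) = 47.9 hours.

E[T] ≈ 47.9 hours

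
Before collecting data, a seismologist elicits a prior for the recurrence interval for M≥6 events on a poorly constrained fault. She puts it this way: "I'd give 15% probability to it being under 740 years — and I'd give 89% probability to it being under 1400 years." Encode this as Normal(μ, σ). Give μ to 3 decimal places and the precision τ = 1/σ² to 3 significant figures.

The p-quantile of Normal(μ,σ) is μ + z_p·σ, with z_{0.15} = -1.036 and z_{0.89} = 1.227.
Eliminate σ: μ = (z₂·x₁ − z₁·x₂)/(z₂ − z₁) = (1.227·740 − (-1.036)·1400)/2.263 = 1042.279.
Then σ = (x₂ − x₁)/(z₂ − z₁) = (1400 − 740)/2.263 = 291.653.
Precision τ = 1/σ² = 1/291.7² = 1.18e-05.

μ = 1042.279, τ = 1.18e-05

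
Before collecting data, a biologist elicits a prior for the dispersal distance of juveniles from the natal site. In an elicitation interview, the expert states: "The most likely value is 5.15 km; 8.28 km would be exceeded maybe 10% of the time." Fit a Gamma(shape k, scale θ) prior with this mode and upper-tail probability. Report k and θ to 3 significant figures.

k ≈ 9.34, θ ≈ 0.618

Gamma(k,θ) with k>1 has mode (k−1)θ, so θ = 5.15/(k−1).
Need P(X < 8.28) = 0.9 with θ tied to k this way. Start at k = 2, θ = 5.15: P(X<8.28) ≈ 0.478.
Too low — raise k to concentrate. Iterating converges to k ≈ 9.34.
Then θ = 5.15/(9.34−1) ≈ 0.618.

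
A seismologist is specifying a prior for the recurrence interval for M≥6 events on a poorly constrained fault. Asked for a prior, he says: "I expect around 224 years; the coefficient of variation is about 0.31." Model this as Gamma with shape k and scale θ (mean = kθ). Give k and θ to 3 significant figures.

For Gamma(k, scale θ): mean = kθ, variance = kθ², so CV = 1/√k.
CV = 0.31, hence k = 1/CV² = 10.4.
Then θ = mean/k = 224/10.4 = 21.5.

k ≈ 10.4, θ ≈ 21.5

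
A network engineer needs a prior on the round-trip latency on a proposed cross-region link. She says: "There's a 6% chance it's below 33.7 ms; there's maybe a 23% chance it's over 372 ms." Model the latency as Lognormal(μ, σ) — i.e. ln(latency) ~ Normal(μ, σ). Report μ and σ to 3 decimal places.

If T ~ Lognormal(μ,σ) then ln T ~ Normal(μ,σ), so the p-quantile of ln T is μ + z_p·σ.
ln(33.7) = 3.517 and ln(372) = 5.919; z_{0.06} = -1.555, z_{0.77} = 0.7388.
σ = (5.919 − 3.517)/(0.7388 − (-1.555)) = 1.047.
μ = 3.517 − (-1.555)·1.047 = 5.145.

μ ≈ 5.145, σ ≈ 1.047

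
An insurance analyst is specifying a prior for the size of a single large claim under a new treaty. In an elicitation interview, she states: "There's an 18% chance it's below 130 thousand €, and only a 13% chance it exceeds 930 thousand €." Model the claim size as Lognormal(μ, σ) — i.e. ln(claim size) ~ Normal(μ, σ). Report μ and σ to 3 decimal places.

μ ≈ 5.750, σ ≈ 0.964

If T ~ Lognormal(μ,σ) then ln T ~ Normal(μ,σ), so the p-quantile of ln T is μ + z_p·σ.
ln(130) = 4.868 and ln(930) = 6.835; z_{0.18} = -0.9154, z_{0.87} = 1.126.
σ = (6.835 − 4.868)/(1.126 − (-0.9154)) = 0.964.
μ = 4.868 − (-0.9154)·0.964 = 5.750.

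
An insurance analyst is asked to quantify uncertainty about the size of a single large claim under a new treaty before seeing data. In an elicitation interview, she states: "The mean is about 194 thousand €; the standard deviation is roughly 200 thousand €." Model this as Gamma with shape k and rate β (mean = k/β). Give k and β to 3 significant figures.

k ≈ 0.941, β ≈ 0.00485

For Gamma(k, rate β): mean = k/β, variance = k/β², so CV = 1/√k.
CV = SD/mean = 200/194 = 1.031, hence k = 1/CV² = 0.941.
Then β = k/mean = 0.941/194 = 0.00485.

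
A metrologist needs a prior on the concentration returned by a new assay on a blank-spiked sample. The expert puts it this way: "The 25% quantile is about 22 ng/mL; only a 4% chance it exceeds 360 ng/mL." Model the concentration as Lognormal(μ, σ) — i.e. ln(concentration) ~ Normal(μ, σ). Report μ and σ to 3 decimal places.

μ ≈ 3.868, σ ≈ 1.153

If T ~ Lognormal(μ,σ) then ln T ~ Normal(μ,σ), so the p-quantile of ln T is μ + z_p·σ.
ln(22) = 3.091 and ln(360) = 5.886; z_{0.25} = -0.6745, z_{0.96} = 1.751.
σ = (5.886 − 3.091)/(1.751 − (-0.6745)) = 1.153.
μ = 3.091 − (-0.6745)·1.153 = 3.868.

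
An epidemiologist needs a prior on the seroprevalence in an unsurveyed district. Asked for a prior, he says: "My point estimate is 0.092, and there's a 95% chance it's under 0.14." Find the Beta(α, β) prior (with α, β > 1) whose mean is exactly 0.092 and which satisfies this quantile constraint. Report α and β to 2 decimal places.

α ≈ 10.51, β ≈ 103.77

With mean 0.092 fixed, write α = 0.092s, β = 0.908s where s = α+β.
Need P(θ < 0.14) = 0.95 under Beta(0.092s, 0.908s). Normal approximation: (q−m)/√(m(1−m)/s) ≈ z_{0.95} = 1.64, so s ≈ 0.092·0.908·(1.64)²/(0.14−0.092)² = 98.1.
At s = 98.1: P(θ<0.14) ≈ 0.938. Adjusting to match 0.95 gives s ≈ 114.29.
So α = 0.092·114.29 ≈ 10.51, β = 0.908·114.29 ≈ 103.77.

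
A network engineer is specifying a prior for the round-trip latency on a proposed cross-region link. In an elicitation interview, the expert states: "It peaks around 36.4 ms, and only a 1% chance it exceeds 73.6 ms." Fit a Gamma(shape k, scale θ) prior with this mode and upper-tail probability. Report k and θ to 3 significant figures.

Gamma(k,θ) with k>1 has mode (k−1)θ, so θ = 36.4/(k−1).
Need P(X < 73.6) = 0.99 with θ tied to k this way. Start at k = 2, θ = 36.4: P(X<73.6) ≈ 0.600.
Too low — raise k to concentrate. Iterating converges to k ≈ 10.9.
Then θ = 36.4/(10.9−1) ≈ 3.68.

k ≈ 10.9, θ ≈ 3.68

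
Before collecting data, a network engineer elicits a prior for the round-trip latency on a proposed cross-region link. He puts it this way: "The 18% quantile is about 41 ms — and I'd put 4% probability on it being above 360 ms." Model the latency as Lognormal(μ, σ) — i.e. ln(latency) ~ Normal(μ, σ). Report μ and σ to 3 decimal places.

If T ~ Lognormal(μ,σ) then ln T ~ Normal(μ,σ), so the p-quantile of ln T is μ + z_p·σ.
ln(41) = 3.714 and ln(360) = 5.886; z_{0.18} = -0.9154, z_{0.96} = 1.751.
σ = (5.886 − 3.714)/(1.751 − (-0.9154)) = 0.815.
μ = 3.714 − (-0.9154)·0.815 = 4.459.

μ ≈ 4.459, σ ≈ 0.815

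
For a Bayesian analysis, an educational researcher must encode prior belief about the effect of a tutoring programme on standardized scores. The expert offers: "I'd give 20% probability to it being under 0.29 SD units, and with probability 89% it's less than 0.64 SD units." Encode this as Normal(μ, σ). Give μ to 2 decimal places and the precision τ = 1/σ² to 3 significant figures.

μ = 0.43, τ = 34.9

For Normal(μ,σ), the p-quantile is μ + z_p·σ. Here z_{0.2} = -0.8416, z_{0.89} = 1.227.
So 0.29 = μ − 0.8416σ and 0.64 = μ + 1.227σ.
Subtracting: σ = (0.64 − 0.29)/(1.227 − (-0.8416)) = 0.17.
Then μ = 0.29 − (-0.8416)·0.17 = 0.43.
Precision τ = 1/σ² = 1/0.1692² = 34.9.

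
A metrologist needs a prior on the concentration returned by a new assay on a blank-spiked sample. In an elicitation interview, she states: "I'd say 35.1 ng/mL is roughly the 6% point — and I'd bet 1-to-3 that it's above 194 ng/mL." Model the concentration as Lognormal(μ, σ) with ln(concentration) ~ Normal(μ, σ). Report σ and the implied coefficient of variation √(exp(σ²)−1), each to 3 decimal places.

σ ≈ 0.767, CV ≈ 0.895

If T ~ Lognormal(μ,σ) then ln T ~ Normal(μ,σ), so the p-quantile of ln T is μ + z_p·σ.
ln(35.1) = 3.558 and ln(194) = 5.268; z_{0.06} = -1.555, z_{0.75} = 0.6745.
σ = (5.268 − 3.558)/(0.6745 − (-1.555)) = 0.767.
μ = 3.558 − (-1.555)·0.767 = 4.751.
CV = √(exp(σ²)−1) = √(exp(0.5882)−1) = 0.895.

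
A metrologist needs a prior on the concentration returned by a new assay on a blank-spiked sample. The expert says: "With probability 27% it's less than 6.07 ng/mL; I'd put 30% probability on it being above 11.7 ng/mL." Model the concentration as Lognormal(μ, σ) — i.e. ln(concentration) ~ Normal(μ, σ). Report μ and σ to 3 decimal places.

μ ≈ 2.157, σ ≈ 0.577

If T ~ Lognormal(μ,σ) then ln T ~ Normal(μ,σ), so the p-quantile of ln T is μ + z_p·σ.
ln(6.07) = 1.803 and ln(11.7) = 2.46; z_{0.27} = -0.6128, z_{0.7} = 0.5244.
σ = (2.46 − 1.803)/(0.5244 − (-0.6128)) = 0.577.
μ = 1.803 − (-0.6128)·0.577 = 2.157.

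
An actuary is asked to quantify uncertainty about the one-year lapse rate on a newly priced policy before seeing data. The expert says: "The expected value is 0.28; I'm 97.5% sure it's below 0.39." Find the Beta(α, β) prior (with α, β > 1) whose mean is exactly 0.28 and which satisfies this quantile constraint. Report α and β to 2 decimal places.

α ≈ 19.58, β ≈ 50.35

With mean 0.28 fixed, write α = 0.28s, β = 0.72s where s = α+β.
Need P(θ < 0.39) = 0.975 under Beta(0.28s, 0.72s). Normal approximation: (q−m)/√(m(1−m)/s) ≈ z_{0.975} = 1.96, so s ≈ 0.28·0.72·(1.96)²/(0.39−0.28)² = 64.0.
At s = 64.0: P(θ<0.39) ≈ 0.970. Adjusting to match 0.975 gives s ≈ 69.93.
So α = 0.28·69.93 ≈ 19.58, β = 0.72·69.93 ≈ 50.35.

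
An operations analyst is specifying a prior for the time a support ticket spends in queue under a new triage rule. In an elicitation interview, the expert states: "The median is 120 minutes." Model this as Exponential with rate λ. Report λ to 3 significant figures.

λ ≈ 0.00578

Exponential median = ln 2 / λ, so λ = ln 2 / 120.0 = 0.00578.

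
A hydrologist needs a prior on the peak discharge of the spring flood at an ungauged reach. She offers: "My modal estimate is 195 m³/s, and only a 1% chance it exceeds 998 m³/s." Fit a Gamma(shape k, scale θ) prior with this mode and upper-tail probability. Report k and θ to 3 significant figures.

k ≈ 2.46, θ ≈ 134

Gamma(k,θ) with k>1 has mode (k−1)θ, so θ = 195/(k−1).
Need P(X < 998) = 0.99 with θ tied to k this way. Start at k = 2, θ = 195: P(X<998) ≈ 0.963.
Too low — raise k to concentrate. Iterating converges to k ≈ 2.46.
Then θ = 195/(2.46−1) ≈ 134.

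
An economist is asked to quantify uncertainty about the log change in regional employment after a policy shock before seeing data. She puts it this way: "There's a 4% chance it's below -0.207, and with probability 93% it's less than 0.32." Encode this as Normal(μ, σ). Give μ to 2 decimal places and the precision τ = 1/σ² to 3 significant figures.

μ = 0.08, τ = 37.5

For Normal(μ,σ), the p-quantile is μ + z_p·σ. Here z_{0.04} = -1.751, z_{0.93} = 1.476.
So -0.207 = μ − 1.751σ and 0.32 = μ + 1.476σ.
Subtracting: σ = (0.32 − -0.207)/(1.476 − (-1.751)) = 0.16.
Then μ = -0.207 − (-1.751)·0.16 = 0.08.
Precision τ = 1/σ² = 1/0.1633² = 37.5.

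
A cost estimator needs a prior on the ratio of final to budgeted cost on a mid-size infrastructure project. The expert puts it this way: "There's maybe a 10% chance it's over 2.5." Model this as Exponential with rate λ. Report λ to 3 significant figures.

λ ≈ 0.921

P(T > 2.5) = e^(−λ·2.5) = 0.1, so λ = −ln(0.1)/2.5 = 0.921.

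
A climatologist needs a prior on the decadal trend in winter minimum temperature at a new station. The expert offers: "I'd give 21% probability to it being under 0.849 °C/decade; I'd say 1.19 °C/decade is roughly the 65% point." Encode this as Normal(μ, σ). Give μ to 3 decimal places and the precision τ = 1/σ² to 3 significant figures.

μ = 1.080, τ = 12.2

For Normal(μ,σ), the p-quantile is μ + z_p·σ. Here z_{0.21} = -0.8064, z_{0.65} = 0.3853.
So 0.849 = μ − 0.8064σ and 1.19 = μ + 0.3853σ.
Subtracting: σ = (1.19 − 0.849)/(0.3853 − (-0.8064)) = 0.286.
Then μ = 0.849 − (-0.8064)·0.286 = 1.080.
Precision τ = 1/σ² = 1/0.2861² = 12.2.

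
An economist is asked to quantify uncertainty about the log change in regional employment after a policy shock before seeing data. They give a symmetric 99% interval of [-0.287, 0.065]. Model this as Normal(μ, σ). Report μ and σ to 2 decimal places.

A symmetric 99% interval runs μ ± z·σ with z = 2.576.
Half-width = 0.176, so σ = 0.176/2.576 = 0.07.
μ is the interval midpoint, -0.11.

μ = -0.11, σ = 0.07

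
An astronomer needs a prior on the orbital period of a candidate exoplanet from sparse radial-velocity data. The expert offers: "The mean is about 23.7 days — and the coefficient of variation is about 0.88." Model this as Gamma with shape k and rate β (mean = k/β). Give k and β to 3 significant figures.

k ≈ 1.29, β ≈ 0.0545

For Gamma(k, rate β): mean = k/β, variance = k/β², so CV = 1/√k.
CV = 0.88, hence k = 1/CV² = 1.29.
Then β = k/mean = 1.29/23.7 = 0.0545.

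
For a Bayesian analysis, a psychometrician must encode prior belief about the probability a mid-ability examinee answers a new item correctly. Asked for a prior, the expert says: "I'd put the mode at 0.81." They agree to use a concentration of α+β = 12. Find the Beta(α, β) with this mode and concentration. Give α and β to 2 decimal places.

For α,β > 1 the Beta mode is (α−1)/(α+β−2). With α+β = 12, the mode is (α−1)/10.
Set (α−1)/10 = 0.81 → α = 1 + 0.81·10 = 9.10.
β = 12 − α = 2.90.

α = 9.10, β = 2.90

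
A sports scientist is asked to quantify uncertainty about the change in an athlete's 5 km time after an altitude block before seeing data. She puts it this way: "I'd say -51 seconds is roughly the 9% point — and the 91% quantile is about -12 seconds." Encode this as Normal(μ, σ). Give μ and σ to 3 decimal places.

μ = -31.500, σ = 14.544

The p-quantile of Normal(μ,σ) is μ + z_p·σ, with z_{0.09} = -1.341 and z_{0.91} = 1.341.
Eliminate σ: μ = (z₂·x₁ − z₁·x₂)/(z₂ − z₁) = (1.341·-51 − (-1.341)·-12)/2.682 = -31.500.
Then σ = (x₂ − x₁)/(z₂ − z₁) = (-12 − -51)/2.682 = 14.544.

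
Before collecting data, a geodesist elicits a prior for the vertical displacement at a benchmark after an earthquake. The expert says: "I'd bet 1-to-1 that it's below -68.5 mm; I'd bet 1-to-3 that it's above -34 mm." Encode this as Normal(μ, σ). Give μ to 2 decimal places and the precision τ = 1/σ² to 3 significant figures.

For Normal(μ,σ), the p-quantile is μ + z_p·σ. Here z_{0.5} = 0, z_{0.75} = 0.6745.
So -68.5 = μ + 0σ and -34 = μ + 0.6745σ.
Subtracting: σ = (-34 − -68.5)/(0.6745 − (0)) = 51.15.
Then μ = -68.5 − (0)·51.15 = -68.50.
Precision τ = 1/σ² = 1/51.15² = 0.000382.

μ = -68.50, τ = 0.000382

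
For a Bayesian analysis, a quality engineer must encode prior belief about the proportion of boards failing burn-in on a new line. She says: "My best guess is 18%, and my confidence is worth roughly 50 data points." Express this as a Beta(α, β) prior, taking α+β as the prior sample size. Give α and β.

Under the effective-sample-size interpretation, Beta(α, β) has prior mean α/(α+β) and prior sample size α+β.
So α+β = 50 and α/(α+β) = 0.18, giving α = 0.18·50 = 9 and β = 50 − 9 = 41.

α = 9, β = 41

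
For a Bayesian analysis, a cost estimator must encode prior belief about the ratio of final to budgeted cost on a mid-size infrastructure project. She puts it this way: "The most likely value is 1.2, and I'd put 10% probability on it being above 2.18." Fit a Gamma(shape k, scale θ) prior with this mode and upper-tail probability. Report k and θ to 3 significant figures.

k ≈ 6.35, θ ≈ 0.224

Gamma(k,θ) with k>1 has mode (k−1)θ, so θ = 1.2/(k−1).
Need P(X < 2.18) = 0.9 with θ tied to k this way. Start at k = 2, θ = 1.2: P(X<2.18) ≈ 0.542.
Too low — raise k to concentrate. Iterating converges to k ≈ 6.35.
Then θ = 1.2/(6.35−1) ≈ 0.224.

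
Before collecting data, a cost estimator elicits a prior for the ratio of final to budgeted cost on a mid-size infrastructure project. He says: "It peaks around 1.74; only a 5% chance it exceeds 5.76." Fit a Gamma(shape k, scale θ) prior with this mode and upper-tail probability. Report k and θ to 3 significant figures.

k ≈ 2.82, θ ≈ 0.956

Gamma(k,θ) with k>1 has mode (k−1)θ, so θ = 1.74/(k−1).
Need P(X < 5.76) = 0.95 with θ tied to k this way. Start at k = 2, θ = 1.74: P(X<5.76) ≈ 0.843.
Too low — raise k to concentrate. Iterating converges to k ≈ 2.82.
Then θ = 1.74/(2.82−1) ≈ 0.956.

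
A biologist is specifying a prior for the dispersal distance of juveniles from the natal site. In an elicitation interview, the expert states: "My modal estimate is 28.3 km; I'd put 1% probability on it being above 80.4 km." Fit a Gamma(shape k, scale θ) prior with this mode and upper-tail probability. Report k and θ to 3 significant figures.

k ≈ 5.18, θ ≈ 6.77

Gamma(k,θ) with k>1 has mode (k−1)θ, so θ = 28.3/(k−1).
Need P(X < 80.4) = 0.99 with θ tied to k this way. Start at k = 2, θ = 28.3: P(X<80.4) ≈ 0.776.
Too low — raise k to concentrate. Iterating converges to k ≈ 5.18.
Then θ = 28.3/(5.18−1) ≈ 6.77.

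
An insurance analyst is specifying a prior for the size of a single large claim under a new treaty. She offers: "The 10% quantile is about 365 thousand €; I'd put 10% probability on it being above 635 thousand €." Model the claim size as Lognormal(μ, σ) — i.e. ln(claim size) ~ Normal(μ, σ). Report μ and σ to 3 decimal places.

μ ≈ 6.177, σ ≈ 0.216

If T ~ Lognormal(μ,σ) then ln T ~ Normal(μ,σ), so the p-quantile of ln T is μ + z_p·σ.
ln(365) = 5.9 and ln(635) = 6.454; z_{0.1} = -1.282, z_{0.9} = 1.282.
σ = (6.454 − 5.9)/(1.282 − (-1.282)) = 0.216.
μ = 5.9 − (-1.282)·0.216 = 6.177.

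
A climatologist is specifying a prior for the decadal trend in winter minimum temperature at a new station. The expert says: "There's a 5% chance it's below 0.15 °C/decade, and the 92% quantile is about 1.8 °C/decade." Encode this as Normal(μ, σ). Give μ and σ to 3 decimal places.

μ = 1.040, σ = 0.541

The p-quantile of Normal(μ,σ) is μ + z_p·σ, with z_{0.05} = -1.645 and z_{0.92} = 1.405.
Eliminate σ: μ = (z₂·x₁ − z₁·x₂)/(z₂ − z₁) = (1.405·0.15 − (-1.645)·1.8)/3.05 = 1.040.
Then σ = (x₂ − x₁)/(z₂ − z₁) = (1.8 − 0.15)/3.05 = 0.541.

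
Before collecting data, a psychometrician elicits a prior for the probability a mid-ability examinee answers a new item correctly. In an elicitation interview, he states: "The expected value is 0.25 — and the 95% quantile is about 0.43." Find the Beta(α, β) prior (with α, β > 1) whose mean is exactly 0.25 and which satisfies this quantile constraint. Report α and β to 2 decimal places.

With mean 0.25 fixed, write α = 0.25s, β = 0.75s where s = α+β.
Need P(θ < 0.43) = 0.95 under Beta(0.25s, 0.75s). Normal approximation: (q−m)/√(m(1−m)/s) ≈ z_{0.95} = 1.64, so s ≈ 0.25·0.75·(1.64)²/(0.43−0.25)² = 15.7.
At s = 15.7: P(θ<0.43) ≈ 0.940. Adjusting to match 0.95 gives s ≈ 17.73.
So α = 0.25·17.73 ≈ 4.43, β = 0.75·17.73 ≈ 13.30.

α ≈ 4.43, β ≈ 13.30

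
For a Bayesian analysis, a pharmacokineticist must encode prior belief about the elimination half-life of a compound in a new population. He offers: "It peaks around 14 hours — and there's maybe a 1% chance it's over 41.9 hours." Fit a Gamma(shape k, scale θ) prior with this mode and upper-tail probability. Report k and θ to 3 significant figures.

k ≈ 4.75, θ ≈ 3.74

Gamma(k,θ) with k>1 has mode (k−1)θ, so θ = 14/(k−1).
Need P(X < 41.9) = 0.99 with θ tied to k this way. Start at k = 2, θ = 14: P(X<41.9) ≈ 0.800.
Too low — raise k to concentrate. Iterating converges to k ≈ 4.75.
Then θ = 14/(4.75−1) ≈ 3.74.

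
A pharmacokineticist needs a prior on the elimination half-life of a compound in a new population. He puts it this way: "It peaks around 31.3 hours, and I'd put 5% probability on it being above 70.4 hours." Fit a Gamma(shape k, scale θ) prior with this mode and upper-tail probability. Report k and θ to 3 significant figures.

Gamma(k,θ) with k>1 has mode (k−1)θ, so θ = 31.3/(k−1).
Need P(X < 70.4) = 0.95 with θ tied to k this way. Start at k = 2, θ = 31.3: P(X<70.4) ≈ 0.657.
Too low — raise k to concentrate. Iterating converges to k ≈ 5.18.
Then θ = 31.3/(5.18−1) ≈ 7.49.

k ≈ 5.18, θ ≈ 7.49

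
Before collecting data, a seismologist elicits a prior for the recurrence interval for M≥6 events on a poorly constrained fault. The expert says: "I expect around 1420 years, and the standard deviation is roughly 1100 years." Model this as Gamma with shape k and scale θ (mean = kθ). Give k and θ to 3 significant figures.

k ≈ 1.67, θ ≈ 852

For Gamma(k, scale θ): mean = kθ, variance = kθ², so CV = 1/√k.
CV = SD/mean = 1100/1420 = 0.7746, hence k = 1/CV² = 1.67.
Then θ = mean/k = 1420/1.67 = 852.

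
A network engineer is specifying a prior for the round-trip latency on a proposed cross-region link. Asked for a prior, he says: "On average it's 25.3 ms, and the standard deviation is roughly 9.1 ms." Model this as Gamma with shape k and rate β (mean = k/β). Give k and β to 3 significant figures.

k ≈ 7.73, β ≈ 0.306

For Gamma(k, rate β): mean = k/β, variance = k/β², so CV = 1/√k.
CV = SD/mean = 9.1/25.3 = 0.3597, hence k = 1/CV² = 7.73.
Then β = k/mean = 7.73/25.3 = 0.306.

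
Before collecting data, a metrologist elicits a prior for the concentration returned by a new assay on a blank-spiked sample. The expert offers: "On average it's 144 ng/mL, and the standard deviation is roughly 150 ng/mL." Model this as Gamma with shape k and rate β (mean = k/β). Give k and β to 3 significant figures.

k ≈ 0.922, β ≈ 0.0064

For Gamma(k, rate β): mean = k/β, variance = k/β², so CV = 1/√k.
CV = SD/mean = 150/144 = 1.042, hence k = 1/CV² = 0.922.
Then β = k/mean = 0.922/144 = 0.0064.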